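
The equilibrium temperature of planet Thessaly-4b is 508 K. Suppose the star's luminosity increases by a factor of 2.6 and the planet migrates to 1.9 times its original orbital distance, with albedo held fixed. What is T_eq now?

T_eq ≈ 468 K

T_eq ∝ L^(1/4) · d^(−1/2).
T′ = 508 × 2.6^(1/4) / 1.9^(1/2) = 468 K.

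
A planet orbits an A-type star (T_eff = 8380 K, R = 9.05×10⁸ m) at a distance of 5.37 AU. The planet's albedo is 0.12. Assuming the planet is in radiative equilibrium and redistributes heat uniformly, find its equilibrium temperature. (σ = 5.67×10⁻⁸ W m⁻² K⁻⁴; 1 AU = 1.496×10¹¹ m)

d = 5.37 AU = 8.03×10¹¹ m.
L = 4πR_⋆²σT_⋆⁴ = 4π(9.05×10⁸)² × 5.67×10⁻⁸ × (8380)⁴ = 2.88×10²⁷ W.
S = L/(4πd²) = 355 W m⁻².
Energy balance: absorbed = emitted ⇒ πR²·S(1−A) = 4πR²·σT_eq⁴, so T_eq⁴ = S(1−A)/(4σ).
T_eq = [355 × 0.88 / (4 × 5.67×10⁻⁸)]^(1/4) = (1.38×10⁹)^(1/4) = 193 K.

T_eq ≈ 193 K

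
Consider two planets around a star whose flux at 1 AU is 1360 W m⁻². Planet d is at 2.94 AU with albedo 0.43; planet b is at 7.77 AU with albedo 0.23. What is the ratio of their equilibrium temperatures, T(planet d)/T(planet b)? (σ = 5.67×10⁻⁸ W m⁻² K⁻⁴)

T_eq = [S₀(1−A)/(4σd²)]^(1/4), so T ∝ (1−A)^(1/4) / √d.
T₁ = [1360×0.57/(4×5.67×10⁻⁸×2.94²)]^(1/4) = 141.02 K.
T₂ = [1360×0.77/(4×5.67×10⁻⁸×7.77²)]^(1/4) = 93.52 K.

T₁/T₂ ≈ 1.508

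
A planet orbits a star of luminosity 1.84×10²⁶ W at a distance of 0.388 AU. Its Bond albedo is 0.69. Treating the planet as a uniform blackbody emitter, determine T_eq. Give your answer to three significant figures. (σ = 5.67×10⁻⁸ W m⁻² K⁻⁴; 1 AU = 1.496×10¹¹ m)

d = 0.388 AU = 5.80×10¹⁰ m.
Flux: S = L/(4πd²) = 1.84×10²⁶/(4π×(5.80×10¹⁰)²) = 4350 W m⁻².
Energy balance: absorbed = emitted ⇒ πR²·S(1−A) = 4πR²·σT_eq⁴, so T_eq⁴ = S(1−A)/(4σ).
T_eq = [4350 × 0.31 / (4 × 5.67×10⁻⁸)]^(1/4) = (5.94×10⁹)^(1/4) = 278 K.

T_eq ≈ 278 K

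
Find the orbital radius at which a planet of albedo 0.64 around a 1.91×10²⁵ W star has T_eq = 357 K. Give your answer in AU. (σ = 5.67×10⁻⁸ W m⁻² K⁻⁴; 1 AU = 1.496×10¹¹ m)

From T_eq⁴ = L(1−A)/(16πσd²): d = √[L(1−A)/(16πσT_eq⁴)].
d = √[1.91×10²⁵ × 0.36 / (16π × 5.67×10⁻⁸ × (357)⁴)] = 1.22×10¹⁰ m = 0.0815 AU.

d ≈ 0.0815 AU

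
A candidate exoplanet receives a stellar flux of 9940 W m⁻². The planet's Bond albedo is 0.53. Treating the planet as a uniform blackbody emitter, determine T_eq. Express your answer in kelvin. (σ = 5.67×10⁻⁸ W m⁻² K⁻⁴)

T_eq ≈ 379 K

Energy balance: absorbed = emitted ⇒ πR²·S(1−A) = 4πR²·σT_eq⁴, so T_eq⁴ = S(1−A)/(4σ).
T_eq = [9940 × 0.47 / (4 × 5.67×10⁻⁸)]^(1/4) = (2.06×10¹⁰)^(1/4) = 379 K.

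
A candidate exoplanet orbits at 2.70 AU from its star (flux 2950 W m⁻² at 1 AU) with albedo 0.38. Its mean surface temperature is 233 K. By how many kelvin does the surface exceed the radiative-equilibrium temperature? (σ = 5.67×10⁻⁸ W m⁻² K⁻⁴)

ΔT ≈ 50.6 K

S = 2950/2.70² = 404.7 W m⁻².
T_eq = [S(1−A)/(4σ)]^(1/4) = [404.7×0.62/(4×5.67×10⁻⁸)]^(1/4) = 182.4 K.
ΔT = T_surf − T_eq = 233 − 182.4.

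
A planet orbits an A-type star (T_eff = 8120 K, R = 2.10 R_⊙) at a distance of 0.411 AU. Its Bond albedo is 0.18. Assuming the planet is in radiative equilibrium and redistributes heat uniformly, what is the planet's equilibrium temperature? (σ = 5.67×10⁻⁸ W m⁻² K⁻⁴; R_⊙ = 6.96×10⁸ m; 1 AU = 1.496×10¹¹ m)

T_eq ≈ 842 K

R_⋆ = 2.10 × 6.96×10⁸ = 1.46×10⁹ m.
d = 0.411 AU = 6.15×10¹⁰ m.
L = 4πR_⋆²σT_⋆⁴ = 4π(1.46×10⁹)² × 5.67×10⁻⁸ × (8120)⁴ = 6.62×10²⁷ W.
S = L/(4πd²) = 1.39×10⁵ W m⁻².
Energy balance: absorbed = emitted ⇒ πR²·S(1−A) = 4πR²·σT_eq⁴, so T_eq⁴ = S(1−A)/(4σ).
T_eq = [1.39×10⁵ × 0.82 / (4 × 5.67×10⁻⁸)]^(1/4) = (5.04×10¹¹)^(1/4) = 842 K.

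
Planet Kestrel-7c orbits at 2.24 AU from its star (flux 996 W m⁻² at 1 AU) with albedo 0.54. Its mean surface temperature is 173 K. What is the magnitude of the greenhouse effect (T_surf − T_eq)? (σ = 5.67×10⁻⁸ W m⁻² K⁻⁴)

ΔT ≈ 31.3 K

S = 996/2.24² = 198.5 W m⁻².
T_eq = [S(1−A)/(4σ)]^(1/4) = [198.5×0.46/(4×5.67×10⁻⁸)]^(1/4) = 141.7 K.
ΔT = T_surf − T_eq = 173 − 141.7.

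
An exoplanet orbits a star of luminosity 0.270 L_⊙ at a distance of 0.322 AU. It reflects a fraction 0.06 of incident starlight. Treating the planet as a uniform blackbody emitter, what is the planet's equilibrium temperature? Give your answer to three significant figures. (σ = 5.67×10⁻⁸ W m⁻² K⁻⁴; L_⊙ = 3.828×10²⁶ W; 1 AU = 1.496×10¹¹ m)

T_eq ≈ 348 K

d = 0.322 AU = 4.82×10¹⁰ m.
L = 0.270 × 3.828×10²⁶ = 1.03×10²⁶ W.
Flux: S = L/(4πd²) = 1.03×10²⁶/(4π×(4.82×10¹⁰)²) = 3540 W m⁻².
Energy balance: absorbed = emitted ⇒ πR²·S(1−A) = 4πR²·σT_eq⁴, so T_eq⁴ = S(1−A)/(4σ).
T_eq = [3540 × 0.94 / (4 × 5.67×10⁻⁸)]^(1/4) = (1.47×10¹⁰)^(1/4) = 348 K.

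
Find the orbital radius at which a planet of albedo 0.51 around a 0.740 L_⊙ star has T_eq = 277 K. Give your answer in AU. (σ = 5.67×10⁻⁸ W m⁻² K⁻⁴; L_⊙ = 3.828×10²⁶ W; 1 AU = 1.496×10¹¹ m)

d ≈ 0.608 AU

L = 0.740 × 3.828×10²⁶ = 2.83×10²⁶ W.
From T_eq⁴ = L(1−A)/(16πσd²): d = √[L(1−A)/(16πσT_eq⁴)].
d = √[2.83×10²⁶ × 0.49 / (16π × 5.67×10⁻⁸ × (277)⁴)] = 9.10×10¹⁰ m = 0.608 AU.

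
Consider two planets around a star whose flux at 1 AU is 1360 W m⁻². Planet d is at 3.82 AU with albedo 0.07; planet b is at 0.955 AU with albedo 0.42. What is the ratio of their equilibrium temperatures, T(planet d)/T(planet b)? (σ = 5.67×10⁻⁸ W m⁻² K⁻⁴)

T_eq = [S₀(1−A)/(4σd²)]^(1/4), so T ∝ (1−A)^(1/4) / √d.
T₁ = [1360×0.93/(4×5.67×10⁻⁸×3.82²)]^(1/4) = 139.82 K.
T₂ = [1360×0.58/(4×5.67×10⁻⁸×0.955²)]^(1/4) = 248.50 K.

T₁/T₂ ≈ 0.563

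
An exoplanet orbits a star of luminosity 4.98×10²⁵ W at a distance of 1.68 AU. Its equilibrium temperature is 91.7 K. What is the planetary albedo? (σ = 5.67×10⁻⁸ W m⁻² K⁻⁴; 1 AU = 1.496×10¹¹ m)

d = 1.68 AU = 2.51×10¹¹ m.
Flux: S = L/(4πd²) = 4.98×10²⁵/(4π×(2.51×10¹¹)²) = 62.7 W m⁻².
From T_eq⁴ = S(1−A)/(4σ): 1−A = 4σT_eq⁴/S.
1−A = 4 × 5.67×10⁻⁸ × (91.7)⁴ / 62.7 = 0.256.

A ≈ 0.74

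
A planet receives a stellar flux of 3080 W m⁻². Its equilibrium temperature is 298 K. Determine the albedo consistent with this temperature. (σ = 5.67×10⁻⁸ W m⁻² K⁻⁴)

A ≈ 0.42

From T_eq⁴ = S(1−A)/(4σ): 1−A = 4σT_eq⁴/S.
1−A = 4 × 5.67×10⁻⁸ × (298)⁴ / 3080 = 0.581.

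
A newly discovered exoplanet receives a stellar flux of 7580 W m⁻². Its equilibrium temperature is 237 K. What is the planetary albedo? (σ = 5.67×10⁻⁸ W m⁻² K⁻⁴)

From T_eq⁴ = S(1−A)/(4σ): 1−A = 4σT_eq⁴/S.
1−A = 4 × 5.67×10⁻⁸ × (237)⁴ / 7580 = 0.094.

A ≈ 0.91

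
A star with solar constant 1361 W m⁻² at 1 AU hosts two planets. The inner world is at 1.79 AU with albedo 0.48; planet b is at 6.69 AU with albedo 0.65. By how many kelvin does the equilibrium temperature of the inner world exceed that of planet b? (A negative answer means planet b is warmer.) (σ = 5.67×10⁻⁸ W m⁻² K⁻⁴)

ΔT ≈ 93.9 K

T_eq = [S₀(1−A)/(4σd²)]^(1/4), so T ∝ (1−A)^(1/4) / √d.
T₁ = [1361×0.52/(4×5.67×10⁻⁸×1.79²)]^(1/4) = 176.66 K.
T₂ = [1361×0.35/(4×5.67×10⁻⁸×6.69²)]^(1/4) = 82.77 K.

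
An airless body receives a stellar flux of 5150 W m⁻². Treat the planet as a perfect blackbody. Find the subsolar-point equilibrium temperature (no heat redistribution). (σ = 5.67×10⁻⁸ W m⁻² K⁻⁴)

At the subsolar point the surface absorbs S(1−A) and emits σT⁴ per unit area — no factor of 4, since only the local patch is in balance.
T = [5150 × 1.00 / 5.67×10⁻⁸]^(1/4) = (9.08×10¹⁰)^(1/4) = 549 K.

T_ss ≈ 549 K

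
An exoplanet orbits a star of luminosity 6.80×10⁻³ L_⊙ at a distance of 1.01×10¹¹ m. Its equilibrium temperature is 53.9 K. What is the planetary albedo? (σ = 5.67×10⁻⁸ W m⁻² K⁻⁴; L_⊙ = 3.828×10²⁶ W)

A ≈ 0.91

L = 6.80×10⁻³ × 3.828×10²⁶ = 2.60×10²⁴ W.
Flux: S = L/(4πd²) = 2.60×10²⁴/(4π×(1.01×10¹¹)²) = 20.3 W m⁻².
From T_eq⁴ = S(1−A)/(4σ): 1−A = 4σT_eq⁴/S.
1−A = 4 × 5.67×10⁻⁸ × (53.9)⁴ / 20.3 = 0.094.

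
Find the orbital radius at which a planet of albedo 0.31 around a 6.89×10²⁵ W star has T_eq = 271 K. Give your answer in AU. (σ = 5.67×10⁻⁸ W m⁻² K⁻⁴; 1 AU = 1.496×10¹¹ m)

d ≈ 0.372 AU

From T_eq⁴ = L(1−A)/(16πσd²): d = √[L(1−A)/(16πσT_eq⁴)].
d = √[6.89×10²⁵ × 0.69 / (16π × 5.67×10⁻⁸ × (271)⁴)] = 5.56×10¹⁰ m = 0.372 AU.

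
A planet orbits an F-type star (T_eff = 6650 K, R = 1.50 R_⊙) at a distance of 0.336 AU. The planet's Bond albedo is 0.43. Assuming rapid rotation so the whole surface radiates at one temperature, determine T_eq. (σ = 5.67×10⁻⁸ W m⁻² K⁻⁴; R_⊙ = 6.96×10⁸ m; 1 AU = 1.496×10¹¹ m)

T_eq ≈ 589 K

R_⋆ = 1.50 × 6.96×10⁸ = 1.04×10⁹ m.
d = 0.336 AU = 5.03×10¹⁰ m.
L = 4πR_⋆²σT_⋆⁴ = 4π(1.04×10⁹)² × 5.67×10⁻⁸ × (6650)⁴ = 1.52×10²⁷ W.
S = L/(4πd²) = 4.78×10⁴ W m⁻².
Energy balance: absorbed = emitted ⇒ πR²·S(1−A) = 4πR²·σT_eq⁴, so T_eq⁴ = S(1−A)/(4σ).
T_eq = [4.78×10⁴ × 0.57 / (4 × 5.67×10⁻⁸)]^(1/4) = (1.20×10¹¹)^(1/4) = 589 K.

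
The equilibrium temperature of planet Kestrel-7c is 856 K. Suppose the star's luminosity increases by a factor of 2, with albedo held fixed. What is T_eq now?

T_eq ∝ L^(1/4) · d^(−1/2).
T′ = 856 × 2^(1/4) = 1020 K.

T_eq ≈ 1020 K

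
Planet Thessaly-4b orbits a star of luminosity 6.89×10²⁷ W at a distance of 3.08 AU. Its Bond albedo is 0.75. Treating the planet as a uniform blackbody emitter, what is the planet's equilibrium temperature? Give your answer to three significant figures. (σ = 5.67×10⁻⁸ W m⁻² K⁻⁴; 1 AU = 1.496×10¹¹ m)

d = 3.08 AU = 4.61×10¹¹ m.
Flux: S = L/(4πd²) = 6.89×10²⁷/(4π×(4.61×10¹¹)²) = 2580 W m⁻².
Energy balance: absorbed = emitted ⇒ πR²·S(1−A) = 4πR²·σT_eq⁴, so T_eq⁴ = S(1−A)/(4σ).
T_eq = [2580 × 0.25 / (4 × 5.67×10⁻⁸)]^(1/4) = (2.85×10⁹)^(1/4) = 231 K.

T_eq ≈ 231 K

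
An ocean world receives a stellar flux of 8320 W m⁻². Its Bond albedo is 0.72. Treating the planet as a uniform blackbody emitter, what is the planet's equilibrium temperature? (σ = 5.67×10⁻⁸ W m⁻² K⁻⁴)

Energy balance: absorbed = emitted ⇒ πR²·S(1−A) = 4πR²·σT_eq⁴, so T_eq⁴ = S(1−A)/(4σ).
T_eq = [8320 × 0.28 / (4 × 5.67×10⁻⁸)]^(1/4) = (1.03×10¹⁰)^(1/4) = 318 K.

T_eq ≈ 318 K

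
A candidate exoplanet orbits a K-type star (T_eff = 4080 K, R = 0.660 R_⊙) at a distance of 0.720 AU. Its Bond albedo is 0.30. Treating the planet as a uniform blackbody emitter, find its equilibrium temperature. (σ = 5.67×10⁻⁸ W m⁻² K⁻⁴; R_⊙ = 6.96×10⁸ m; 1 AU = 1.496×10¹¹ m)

R_⋆ = 0.660 × 6.96×10⁸ = 4.59×10⁸ m.
d = 0.720 AU = 1.08×10¹¹ m.
L = 4πR_⋆²σT_⋆⁴ = 4π(4.59×10⁸)² × 5.67×10⁻⁸ × (4080)⁴ = 4.17×10²⁵ W.
S = L/(4πd²) = 286 W m⁻².
Energy balance: absorbed = emitted ⇒ πR²·S(1−A) = 4πR²·σT_eq⁴, so T_eq⁴ = S(1−A)/(4σ).
T_eq = [286 × 0.70 / (4 × 5.67×10⁻⁸)]^(1/4) = (8.82×10⁸)^(1/4) = 172 K.

T_eq ≈ 172 K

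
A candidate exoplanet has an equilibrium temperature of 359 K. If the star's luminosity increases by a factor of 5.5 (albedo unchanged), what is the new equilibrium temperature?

T_eq ≈ 550 K

T_eq ∝ L^(1/4) · d^(−1/2).
T′ = 359 × 5.5^(1/4) = 550 K.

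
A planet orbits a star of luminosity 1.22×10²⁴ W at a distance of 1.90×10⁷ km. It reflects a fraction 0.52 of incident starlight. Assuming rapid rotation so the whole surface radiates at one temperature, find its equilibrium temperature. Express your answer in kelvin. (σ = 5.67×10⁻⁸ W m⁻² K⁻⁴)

T_eq ≈ 154 K

d = 1.90×10⁷ km = 1.90×10¹⁰ m.
Flux: S = L/(4πd²) = 1.22×10²⁴/(4π×(1.90×10¹⁰)²) = 269 W m⁻².
Energy balance: absorbed = emitted ⇒ πR²·S(1−A) = 4πR²·σT_eq⁴, so T_eq⁴ = S(1−A)/(4σ).
T_eq = [269 × 0.48 / (4 × 5.67×10⁻⁸)]^(1/4) = (5.69×10⁸)^(1/4) = 154 K.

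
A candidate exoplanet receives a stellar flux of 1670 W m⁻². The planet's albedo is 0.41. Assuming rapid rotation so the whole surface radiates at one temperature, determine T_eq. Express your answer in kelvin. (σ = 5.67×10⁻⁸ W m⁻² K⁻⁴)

Energy balance: absorbed = emitted ⇒ πR²·S(1−A) = 4πR²·σT_eq⁴, so T_eq⁴ = S(1−A)/(4σ).
T_eq = [1670 × 0.59 / (4 × 5.67×10⁻⁸)]^(1/4) = (4.34×10⁹)^(1/4) = 257 K.

T_eq ≈ 257 K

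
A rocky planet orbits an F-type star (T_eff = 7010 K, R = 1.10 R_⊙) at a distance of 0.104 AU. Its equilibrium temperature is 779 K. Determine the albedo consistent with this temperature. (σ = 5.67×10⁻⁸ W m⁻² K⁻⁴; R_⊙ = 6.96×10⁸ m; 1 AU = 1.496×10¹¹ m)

A ≈ 0.75

R_⋆ = 1.10 × 6.96×10⁸ = 7.66×10⁸ m.
d = 0.104 AU = 1.56×10¹⁰ m.
L = 4πR_⋆²σT_⋆⁴ = 4π(7.66×10⁸)² × 5.67×10⁻⁸ × (7010)⁴ = 1.01×10²⁷ W.
S = L/(4πd²) = 3.32×10⁵ W m⁻².
From T_eq⁴ = S(1−A)/(4σ): 1−A = 4σT_eq⁴/S.
1−A = 4 × 5.67×10⁻⁸ × (779)⁴ / 3.32×10⁵ = 0.252.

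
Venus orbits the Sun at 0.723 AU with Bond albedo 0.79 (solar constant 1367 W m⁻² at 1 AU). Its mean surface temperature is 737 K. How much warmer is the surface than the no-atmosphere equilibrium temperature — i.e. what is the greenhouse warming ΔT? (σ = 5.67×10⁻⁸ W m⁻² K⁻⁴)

S = 1367/0.723² = 2615 W m⁻².
T_eq = [S(1−A)/(4σ)]^(1/4) = [2615×0.21/(4×5.67×10⁻⁸)]^(1/4) = 221.8 K.
ΔT = T_surf − T_eq = 737 − 221.8.

ΔT ≈ 515.2 K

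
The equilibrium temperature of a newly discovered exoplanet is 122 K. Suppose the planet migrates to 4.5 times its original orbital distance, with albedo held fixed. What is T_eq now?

T_eq ≈ 57.5 K

T_eq ∝ L^(1/4) · d^(−1/2).
T′ = 122 / 4.5^(1/2) = 57.5 K.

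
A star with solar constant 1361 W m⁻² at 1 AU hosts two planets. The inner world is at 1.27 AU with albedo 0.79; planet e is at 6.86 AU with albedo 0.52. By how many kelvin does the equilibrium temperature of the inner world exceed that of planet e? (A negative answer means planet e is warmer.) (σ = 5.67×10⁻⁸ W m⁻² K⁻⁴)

T_eq = [S₀(1−A)/(4σd²)]^(1/4), so T ∝ (1−A)^(1/4) / √d.
T₁ = [1361×0.21/(4×5.67×10⁻⁸×1.27²)]^(1/4) = 167.19 K.
T₂ = [1361×0.48/(4×5.67×10⁻⁸×6.86²)]^(1/4) = 88.45 K.

ΔT ≈ 78.7 K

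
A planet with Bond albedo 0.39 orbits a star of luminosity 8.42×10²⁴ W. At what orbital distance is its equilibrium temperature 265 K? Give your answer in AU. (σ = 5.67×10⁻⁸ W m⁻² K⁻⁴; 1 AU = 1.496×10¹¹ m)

From T_eq⁴ = L(1−A)/(16πσd²): d = √[L(1−A)/(16πσT_eq⁴)].
d = √[8.42×10²⁴ × 0.61 / (16π × 5.67×10⁻⁸ × (265)⁴)] = 1.91×10¹⁰ m = 0.128 AU.

d ≈ 0.128 AU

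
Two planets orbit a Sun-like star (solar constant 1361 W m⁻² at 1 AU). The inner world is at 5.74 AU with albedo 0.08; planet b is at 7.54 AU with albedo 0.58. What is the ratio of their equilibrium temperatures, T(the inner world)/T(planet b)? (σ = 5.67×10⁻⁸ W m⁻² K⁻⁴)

T₁/T₂ ≈ 1.394

T_eq = [S₀(1−A)/(4σd²)]^(1/4), so T ∝ (1−A)^(1/4) / √d.
T₁ = [1361×0.92/(4×5.67×10⁻⁸×5.74²)]^(1/4) = 113.77 K.
T₂ = [1361×0.42/(4×5.67×10⁻⁸×7.54²)]^(1/4) = 81.60 K.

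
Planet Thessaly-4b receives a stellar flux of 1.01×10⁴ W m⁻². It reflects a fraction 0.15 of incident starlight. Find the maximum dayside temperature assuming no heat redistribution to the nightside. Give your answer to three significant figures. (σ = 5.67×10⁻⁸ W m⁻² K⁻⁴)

T_ss ≈ 624 K

With no redistribution each surface element balances locally: S(1−A) = σT⁴.
T = [1.01×10⁴ × 0.85 / 5.67×10⁻⁸]^(1/4) = (1.51×10¹¹)^(1/4) = 624 K.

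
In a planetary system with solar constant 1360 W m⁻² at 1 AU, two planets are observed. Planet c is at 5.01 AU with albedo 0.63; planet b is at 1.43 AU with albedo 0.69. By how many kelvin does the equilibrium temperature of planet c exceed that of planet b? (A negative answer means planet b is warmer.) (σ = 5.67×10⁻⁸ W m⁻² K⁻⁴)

ΔT ≈ -76.7 K

T_eq = [S₀(1−A)/(4σd²)]^(1/4), so T ∝ (1−A)^(1/4) / √d.
T₁ = [1360×0.37/(4×5.67×10⁻⁸×5.01²)]^(1/4) = 96.96 K.
T₂ = [1360×0.31/(4×5.67×10⁻⁸×1.43²)]^(1/4) = 173.64 K.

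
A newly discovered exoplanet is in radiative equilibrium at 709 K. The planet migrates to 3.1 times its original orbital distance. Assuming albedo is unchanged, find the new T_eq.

T_eq ≈ 403 K

T_eq ∝ L^(1/4) · d^(−1/2).
T′ = 709 / 3.1^(1/2) = 403 K.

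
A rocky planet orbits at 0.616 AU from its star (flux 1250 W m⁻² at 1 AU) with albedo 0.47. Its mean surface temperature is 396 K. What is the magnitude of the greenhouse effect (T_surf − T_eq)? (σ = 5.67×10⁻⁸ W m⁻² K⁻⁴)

S = 1250/0.616² = 3294 W m⁻².
T_eq = [S(1−A)/(4σ)]^(1/4) = [3294×0.53/(4×5.67×10⁻⁸)]^(1/4) = 296.2 K.
ΔT = T_surf − T_eq = 396 − 296.2.

ΔT ≈ 99.8 K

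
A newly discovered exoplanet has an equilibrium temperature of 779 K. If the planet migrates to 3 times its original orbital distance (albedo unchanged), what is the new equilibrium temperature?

T_eq ∝ L^(1/4) · d^(−1/2).
T′ = 779 / 3^(1/2) = 450 K.

T_eq ≈ 450 K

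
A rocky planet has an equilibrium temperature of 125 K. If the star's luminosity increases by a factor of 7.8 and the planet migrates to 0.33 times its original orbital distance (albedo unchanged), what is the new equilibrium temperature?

T_eq ∝ L^(1/4) · d^(−1/2).
T′ = 125 × 7.8^(1/4) / 0.33^(1/2) = 364 K.

T_eq ≈ 364 K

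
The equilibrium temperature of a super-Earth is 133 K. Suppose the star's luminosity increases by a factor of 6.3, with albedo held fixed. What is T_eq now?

T_eq ≈ 211 K

T_eq ∝ L^(1/4) · d^(−1/2).
T′ = 133 × 6.3^(1/4) = 211 K.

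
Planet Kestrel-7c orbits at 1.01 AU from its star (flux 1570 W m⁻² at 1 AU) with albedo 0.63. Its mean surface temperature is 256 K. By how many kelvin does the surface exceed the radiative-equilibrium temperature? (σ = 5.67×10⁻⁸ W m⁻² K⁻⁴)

ΔT ≈ 32.2 K

S = 1570/1.01² = 1539 W m⁻².
T_eq = [S(1−A)/(4σ)]^(1/4) = [1539×0.37/(4×5.67×10⁻⁸)]^(1/4) = 223.8 K.
ΔT = T_surf − T_eq = 256 − 223.8.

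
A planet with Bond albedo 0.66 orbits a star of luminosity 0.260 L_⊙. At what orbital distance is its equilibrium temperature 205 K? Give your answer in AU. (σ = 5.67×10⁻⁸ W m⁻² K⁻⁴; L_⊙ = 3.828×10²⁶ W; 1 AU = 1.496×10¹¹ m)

L = 0.260 × 3.828×10²⁶ = 9.95×10²⁵ W.
From T_eq⁴ = L(1−A)/(16πσd²): d = √[L(1−A)/(16πσT_eq⁴)].
d = √[9.95×10²⁵ × 0.34 / (16π × 5.67×10⁻⁸ × (205)⁴)] = 8.20×10¹⁰ m = 0.548 AU.

d ≈ 0.548 AU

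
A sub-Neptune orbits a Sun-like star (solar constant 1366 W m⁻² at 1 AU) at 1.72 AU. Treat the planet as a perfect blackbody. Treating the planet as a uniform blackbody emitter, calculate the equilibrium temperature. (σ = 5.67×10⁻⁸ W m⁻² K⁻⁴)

Flux at 1.72 AU: S = 1366/1.72² = 462 W m⁻².
Energy balance: absorbed = emitted ⇒ πR²·S(1−A) = 4πR²·σT_eq⁴, so T_eq⁴ = S(1−A)/(4σ).
T_eq = [462 × 1.00 / (4 × 5.67×10⁻⁸)]^(1/4) = (2.04×10⁹)^(1/4) = 212 K.

T_eq ≈ 212 K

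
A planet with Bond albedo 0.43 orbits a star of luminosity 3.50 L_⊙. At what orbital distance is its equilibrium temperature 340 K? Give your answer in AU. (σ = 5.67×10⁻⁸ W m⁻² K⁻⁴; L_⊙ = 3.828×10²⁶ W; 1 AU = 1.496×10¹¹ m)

L = 3.50 × 3.828×10²⁶ = 1.34×10²⁷ W.
From T_eq⁴ = L(1−A)/(16πσd²): d = √[L(1−A)/(16πσT_eq⁴)].
d = √[1.34×10²⁷ × 0.57 / (16π × 5.67×10⁻⁸ × (340)⁴)] = 1.42×10¹¹ m = 0.947 AU.

d ≈ 0.947 AU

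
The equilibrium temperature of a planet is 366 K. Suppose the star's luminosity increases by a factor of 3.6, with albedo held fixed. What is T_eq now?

T_eq ≈ 504 K

T_eq ∝ L^(1/4) · d^(−1/2).
T′ = 366 × 3.6^(1/4) = 504 K.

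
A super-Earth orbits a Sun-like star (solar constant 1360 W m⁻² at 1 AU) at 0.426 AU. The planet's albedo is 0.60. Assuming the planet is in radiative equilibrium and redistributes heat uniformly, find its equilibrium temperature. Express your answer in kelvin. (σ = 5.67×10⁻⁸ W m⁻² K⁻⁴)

T_eq ≈ 339 K

Flux at 0.426 AU: S = 1360/0.426² = 7490 W m⁻².
Energy balance: absorbed = emitted ⇒ πR²·S(1−A) = 4πR²·σT_eq⁴, so T_eq⁴ = S(1−A)/(4σ).
T_eq = [7490 × 0.40 / (4 × 5.67×10⁻⁸)]^(1/4) = (1.32×10¹⁰)^(1/4) = 339 K.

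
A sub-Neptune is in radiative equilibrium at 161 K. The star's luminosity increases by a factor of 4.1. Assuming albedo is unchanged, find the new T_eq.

T_eq ≈ 229 K

T_eq ∝ L^(1/4) · d^(−1/2).
T′ = 161 × 4.1^(1/4) = 229 K.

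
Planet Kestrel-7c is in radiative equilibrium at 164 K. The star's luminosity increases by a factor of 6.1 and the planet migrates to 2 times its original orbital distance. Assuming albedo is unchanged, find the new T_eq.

T_eq ∝ L^(1/4) · d^(−1/2).
T′ = 164 × 6.1^(1/4) / 2^(1/2) = 182 K.

T_eq ≈ 182 K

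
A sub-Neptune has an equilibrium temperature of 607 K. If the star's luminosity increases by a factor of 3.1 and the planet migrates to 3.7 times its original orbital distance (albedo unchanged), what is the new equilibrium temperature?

T_eq ∝ L^(1/4) · d^(−1/2).
T′ = 607 × 3.1^(1/4) / 3.7^(1/2) = 419 K.

T_eq ≈ 419 K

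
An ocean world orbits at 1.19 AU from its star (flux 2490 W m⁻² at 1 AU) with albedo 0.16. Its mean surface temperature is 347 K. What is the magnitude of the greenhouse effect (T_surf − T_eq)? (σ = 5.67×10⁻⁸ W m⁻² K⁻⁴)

S = 2490/1.19² = 1758 W m⁻².
T_eq = [S(1−A)/(4σ)]^(1/4) = [1758×0.84/(4×5.67×10⁻⁸)]^(1/4) = 284.1 K.
ΔT = T_surf − T_eq = 347 − 284.1.

ΔT ≈ 62.9 K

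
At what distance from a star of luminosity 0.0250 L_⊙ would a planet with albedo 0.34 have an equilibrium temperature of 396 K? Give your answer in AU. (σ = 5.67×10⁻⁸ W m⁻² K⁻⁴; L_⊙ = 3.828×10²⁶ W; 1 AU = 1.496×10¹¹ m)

d ≈ 0.0635 AU

L = 0.0250 × 3.828×10²⁶ = 9.57×10²⁴ W.
From T_eq⁴ = L(1−A)/(16πσd²): d = √[L(1−A)/(16πσT_eq⁴)].
d = √[9.57×10²⁴ × 0.66 / (16π × 5.67×10⁻⁸ × (396)⁴)] = 9.49×10⁹ m = 0.0635 AU.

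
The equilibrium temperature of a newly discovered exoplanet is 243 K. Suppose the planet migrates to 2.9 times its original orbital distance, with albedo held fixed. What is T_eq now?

T_eq ∝ L^(1/4) · d^(−1/2).
T′ = 243 / 2.9^(1/2) = 143 K.

T_eq ≈ 143 K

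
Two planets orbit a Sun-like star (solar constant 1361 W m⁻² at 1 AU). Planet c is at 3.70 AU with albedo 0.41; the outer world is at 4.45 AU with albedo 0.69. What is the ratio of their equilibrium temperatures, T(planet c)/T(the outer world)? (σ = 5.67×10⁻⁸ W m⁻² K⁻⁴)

T_eq = [S₀(1−A)/(4σd²)]^(1/4), so T ∝ (1−A)^(1/4) / √d.
T₁ = [1361×0.59/(4×5.67×10⁻⁸×3.70²)]^(1/4) = 126.81 K.
T₂ = [1361×0.31/(4×5.67×10⁻⁸×4.45²)]^(1/4) = 98.45 K.

T₁/T₂ ≈ 1.288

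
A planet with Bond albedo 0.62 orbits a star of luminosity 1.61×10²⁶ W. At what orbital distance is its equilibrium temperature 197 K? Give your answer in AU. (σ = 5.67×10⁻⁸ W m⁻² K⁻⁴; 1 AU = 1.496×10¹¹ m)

From T_eq⁴ = L(1−A)/(16πσd²): d = √[L(1−A)/(16πσT_eq⁴)].
d = √[1.61×10²⁶ × 0.38 / (16π × 5.67×10⁻⁸ × (197)⁴)] = 1.19×10¹¹ m = 0.798 AU.

d ≈ 0.798 AU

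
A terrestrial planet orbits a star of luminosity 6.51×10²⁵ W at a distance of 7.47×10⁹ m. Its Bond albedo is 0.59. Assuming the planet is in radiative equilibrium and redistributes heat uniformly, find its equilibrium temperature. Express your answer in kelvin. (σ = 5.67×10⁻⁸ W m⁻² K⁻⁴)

Flux: S = L/(4πd²) = 6.51×10²⁵/(4π×(7.47×10⁹)²) = 9.28×10⁴ W m⁻².
Energy balance: absorbed = emitted ⇒ πR²·S(1−A) = 4πR²·σT_eq⁴, so T_eq⁴ = S(1−A)/(4σ).
T_eq = [9.28×10⁴ × 0.41 / (4 × 5.67×10⁻⁸)]^(1/4) = (1.68×10¹¹)^(1/4) = 640 K.

T_eq ≈ 640 K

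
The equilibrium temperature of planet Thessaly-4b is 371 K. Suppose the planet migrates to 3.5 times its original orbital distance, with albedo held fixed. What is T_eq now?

T_eq ∝ L^(1/4) · d^(−1/2).
T′ = 371 / 3.5^(1/2) = 198 K.

T_eq ≈ 198 K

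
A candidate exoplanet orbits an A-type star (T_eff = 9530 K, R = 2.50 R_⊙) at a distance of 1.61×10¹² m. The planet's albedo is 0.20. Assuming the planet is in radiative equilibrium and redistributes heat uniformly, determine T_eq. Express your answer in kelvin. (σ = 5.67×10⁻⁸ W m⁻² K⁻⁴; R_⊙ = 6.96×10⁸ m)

R_⋆ = 2.50 × 6.96×10⁸ = 1.74×10⁹ m.
L = 4πR_⋆²σT_⋆⁴ = 4π(1.74×10⁹)² × 5.67×10⁻⁸ × (9530)⁴ = 1.78×10²⁸ W.
S = L/(4πd²) = 546 W m⁻².
Energy balance: absorbed = emitted ⇒ πR²·S(1−A) = 4πR²·σT_eq⁴, so T_eq⁴ = S(1−A)/(4σ).
T_eq = [546 × 0.80 / (4 × 5.67×10⁻⁸)]^(1/4) = (1.93×10⁹)^(1/4) = 210 K.

T_eq ≈ 210 K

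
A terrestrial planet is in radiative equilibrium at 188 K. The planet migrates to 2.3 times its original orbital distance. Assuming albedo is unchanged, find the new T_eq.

T_eq ∝ L^(1/4) · d^(−1/2).
T′ = 188 / 2.3^(1/2) = 124 K.

T_eq ≈ 124 K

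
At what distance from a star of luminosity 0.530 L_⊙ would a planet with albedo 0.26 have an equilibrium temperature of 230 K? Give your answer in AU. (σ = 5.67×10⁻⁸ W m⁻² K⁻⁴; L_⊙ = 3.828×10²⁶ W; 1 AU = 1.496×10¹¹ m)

L = 0.530 × 3.828×10²⁶ = 2.03×10²⁶ W.
From T_eq⁴ = L(1−A)/(16πσd²): d = √[L(1−A)/(16πσT_eq⁴)].
d = √[2.03×10²⁶ × 0.74 / (16π × 5.67×10⁻⁸ × (230)⁴)] = 1.37×10¹¹ m = 0.917 AU.

d ≈ 0.917 AU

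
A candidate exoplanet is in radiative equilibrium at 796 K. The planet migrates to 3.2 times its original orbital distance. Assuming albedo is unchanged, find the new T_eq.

T_eq ∝ L^(1/4) · d^(−1/2).
T′ = 796 / 3.2^(1/2) = 445 K.

T_eq ≈ 445 K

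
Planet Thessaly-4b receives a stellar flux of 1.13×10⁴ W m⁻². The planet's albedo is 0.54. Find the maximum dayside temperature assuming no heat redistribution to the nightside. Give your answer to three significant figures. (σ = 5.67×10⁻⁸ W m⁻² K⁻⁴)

T_ss ≈ 550 K

With no redistribution each surface element balances locally: S(1−A) = σT⁴.
T = [1.13×10⁴ × 0.46 / 5.67×10⁻⁸]^(1/4) = (9.17×10¹⁰)^(1/4) = 550 K.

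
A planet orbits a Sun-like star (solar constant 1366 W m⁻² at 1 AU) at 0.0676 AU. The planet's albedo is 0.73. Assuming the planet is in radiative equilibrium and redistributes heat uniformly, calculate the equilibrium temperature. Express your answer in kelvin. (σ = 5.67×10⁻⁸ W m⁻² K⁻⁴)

T_eq ≈ 772 K

Flux at 0.0676 AU: S = 1366/0.0676² = 2.99×10⁵ W m⁻².
Energy balance: absorbed = emitted ⇒ πR²·S(1−A) = 4πR²·σT_eq⁴, so T_eq⁴ = S(1−A)/(4σ).
T_eq = [2.99×10⁵ × 0.27 / (4 × 5.67×10⁻⁸)]^(1/4) = (3.56×10¹¹)^(1/4) = 772 K.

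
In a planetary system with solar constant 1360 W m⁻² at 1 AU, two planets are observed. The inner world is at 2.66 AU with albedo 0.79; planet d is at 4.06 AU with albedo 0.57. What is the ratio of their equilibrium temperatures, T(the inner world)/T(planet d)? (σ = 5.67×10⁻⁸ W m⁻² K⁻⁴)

T_eq = [S₀(1−A)/(4σd²)]^(1/4), so T ∝ (1−A)^(1/4) / √d.
T₁ = [1360×0.21/(4×5.67×10⁻⁸×2.66²)]^(1/4) = 115.50 K.
T₂ = [1360×0.43/(4×5.67×10⁻⁸×4.06²)]^(1/4) = 111.84 K.

T₁/T₂ ≈ 1.033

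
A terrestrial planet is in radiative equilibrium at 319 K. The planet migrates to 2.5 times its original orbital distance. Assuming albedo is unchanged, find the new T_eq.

T_eq ≈ 202 K

T_eq ∝ L^(1/4) · d^(−1/2).
T′ = 319 / 2.5^(1/2) = 202 K.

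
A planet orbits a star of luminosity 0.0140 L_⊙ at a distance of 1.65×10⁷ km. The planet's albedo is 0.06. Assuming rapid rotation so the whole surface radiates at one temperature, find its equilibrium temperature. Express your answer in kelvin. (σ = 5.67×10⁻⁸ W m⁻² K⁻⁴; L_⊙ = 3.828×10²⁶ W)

T_eq ≈ 284 K

d = 1.65×10⁷ km = 1.65×10¹⁰ m.
L = 0.0140 × 3.828×10²⁶ = 5.36×10²⁴ W.
Flux: S = L/(4πd²) = 5.36×10²⁴/(4π×(1.65×10¹⁰)²) = 1570 W m⁻².
Energy balance: absorbed = emitted ⇒ πR²·S(1−A) = 4πR²·σT_eq⁴, so T_eq⁴ = S(1−A)/(4σ).
T_eq = [1570 × 0.94 / (4 × 5.67×10⁻⁸)]^(1/4) = (6.49×10⁹)^(1/4) = 284 K.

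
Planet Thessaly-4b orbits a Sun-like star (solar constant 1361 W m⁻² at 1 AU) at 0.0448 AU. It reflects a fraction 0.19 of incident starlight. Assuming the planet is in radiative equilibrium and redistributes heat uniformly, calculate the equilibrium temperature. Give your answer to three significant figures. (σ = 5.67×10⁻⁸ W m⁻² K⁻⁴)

T_eq ≈ 1250 K

Flux at 0.0448 AU: S = 1361/0.0448² = 6.78×10⁵ W m⁻².
Energy balance: absorbed = emitted ⇒ πR²·S(1−A) = 4πR²·σT_eq⁴, so T_eq⁴ = S(1−A)/(4σ).
T_eq = [6.78×10⁵ × 0.81 / (4 × 5.67×10⁻⁸)]^(1/4) = (2.42×10¹²)^(1/4) = 1250 K.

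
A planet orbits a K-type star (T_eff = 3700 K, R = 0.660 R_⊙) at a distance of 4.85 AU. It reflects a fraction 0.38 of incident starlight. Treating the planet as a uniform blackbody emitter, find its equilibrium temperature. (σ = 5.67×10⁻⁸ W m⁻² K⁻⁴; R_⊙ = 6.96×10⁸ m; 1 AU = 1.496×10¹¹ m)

T_eq ≈ 58.4 K

R_⋆ = 0.660 × 6.96×10⁸ = 4.59×10⁸ m.
d = 4.85 AU = 7.26×10¹¹ m.
L = 4πR_⋆²σT_⋆⁴ = 4π(4.59×10⁸)² × 5.67×10⁻⁸ × (3700)⁴ = 2.82×10²⁵ W.
S = L/(4πd²) = 4.26 W m⁻².
Energy balance: absorbed = emitted ⇒ πR²·S(1−A) = 4πR²·σT_eq⁴, so T_eq⁴ = S(1−A)/(4σ).
T_eq = [4.26 × 0.62 / (4 × 5.67×10⁻⁸)]^(1/4) = (1.16×10⁷)^(1/4) = 58.4 K.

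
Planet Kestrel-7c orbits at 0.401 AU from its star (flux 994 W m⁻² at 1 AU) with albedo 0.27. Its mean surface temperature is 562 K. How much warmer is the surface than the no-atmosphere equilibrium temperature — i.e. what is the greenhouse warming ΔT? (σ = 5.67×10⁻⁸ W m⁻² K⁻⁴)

ΔT ≈ 186.4 K

S = 994/0.401² = 6182 W m⁻².
T_eq = [S(1−A)/(4σ)]^(1/4) = [6182×0.73/(4×5.67×10⁻⁸)]^(1/4) = 375.6 K.
ΔT = T_surf − T_eq = 562 − 375.6.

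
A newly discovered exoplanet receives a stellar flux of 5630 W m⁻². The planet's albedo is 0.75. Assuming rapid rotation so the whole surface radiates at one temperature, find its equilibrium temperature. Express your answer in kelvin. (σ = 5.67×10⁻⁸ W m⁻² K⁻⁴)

Energy balance: absorbed = emitted ⇒ πR²·S(1−A) = 4πR²·σT_eq⁴, so T_eq⁴ = S(1−A)/(4σ).
T_eq = [5630 × 0.25 / (4 × 5.67×10⁻⁸)]^(1/4) = (6.21×10⁹)^(1/4) = 281 K.

T_eq ≈ 281 K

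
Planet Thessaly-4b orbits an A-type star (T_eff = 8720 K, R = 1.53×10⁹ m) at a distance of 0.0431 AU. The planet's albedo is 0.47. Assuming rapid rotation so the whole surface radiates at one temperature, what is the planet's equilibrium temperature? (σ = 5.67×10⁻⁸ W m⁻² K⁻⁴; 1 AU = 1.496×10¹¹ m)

T_eq ≈ 2560 K

d = 0.0431 AU = 6.45×10⁹ m.
L = 4πR_⋆²σT_⋆⁴ = 4π(1.53×10⁹)² × 5.67×10⁻⁸ × (8720)⁴ = 9.64×10²⁷ W.
S = L/(4πd²) = 1.85×10⁷ W m⁻².
Energy balance: absorbed = emitted ⇒ πR²·S(1−A) = 4πR²·σT_eq⁴, so T_eq⁴ = S(1−A)/(4σ).
T_eq = [1.85×10⁷ × 0.53 / (4 × 5.67×10⁻⁸)]^(1/4) = (4.31×10¹³)^(1/4) = 2560 K.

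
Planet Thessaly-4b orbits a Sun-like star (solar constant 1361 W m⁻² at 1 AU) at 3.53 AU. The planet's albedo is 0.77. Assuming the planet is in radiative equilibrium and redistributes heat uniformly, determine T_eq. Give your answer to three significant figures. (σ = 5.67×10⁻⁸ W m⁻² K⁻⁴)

Flux at 3.53 AU: S = 1361/3.53² = 109 W m⁻².
Energy balance: absorbed = emitted ⇒ πR²·S(1−A) = 4πR²·σT_eq⁴, so T_eq⁴ = S(1−A)/(4σ).
T_eq = [109 × 0.23 / (4 × 5.67×10⁻⁸)]^(1/4) = (1.11×10⁸)^(1/4) = 103 K.

T_eq ≈ 103 K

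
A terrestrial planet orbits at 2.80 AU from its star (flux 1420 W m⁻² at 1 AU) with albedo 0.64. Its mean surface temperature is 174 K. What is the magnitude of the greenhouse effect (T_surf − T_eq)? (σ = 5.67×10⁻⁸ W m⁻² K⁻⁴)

ΔT ≈ 43.8 K

S = 1420/2.80² = 181.1 W m⁻².
T_eq = [S(1−A)/(4σ)]^(1/4) = [181.1×0.36/(4×5.67×10⁻⁸)]^(1/4) = 130.2 K.
ΔT = T_surf − T_eq = 174 − 130.2.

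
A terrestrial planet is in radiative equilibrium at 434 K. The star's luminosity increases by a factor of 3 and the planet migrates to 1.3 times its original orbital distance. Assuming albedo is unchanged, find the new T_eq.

T_eq ≈ 501 K

T_eq ∝ L^(1/4) · d^(−1/2).
T′ = 434 × 3^(1/4) / 1.3^(1/2) = 501 K.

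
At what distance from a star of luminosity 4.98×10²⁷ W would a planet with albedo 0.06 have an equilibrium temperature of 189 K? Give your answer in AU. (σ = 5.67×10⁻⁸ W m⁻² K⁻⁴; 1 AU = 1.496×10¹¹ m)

From T_eq⁴ = L(1−A)/(16πσd²): d = √[L(1−A)/(16πσT_eq⁴)].
d = √[4.98×10²⁷ × 0.94 / (16π × 5.67×10⁻⁸ × (189)⁴)] = 1.13×10¹² m = 7.58 AU.

d ≈ 7.58 AU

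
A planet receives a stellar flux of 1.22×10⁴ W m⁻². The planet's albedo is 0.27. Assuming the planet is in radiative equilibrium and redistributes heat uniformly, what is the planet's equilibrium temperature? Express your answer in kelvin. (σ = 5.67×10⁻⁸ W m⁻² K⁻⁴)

T_eq ≈ 445 K

Energy balance: absorbed = emitted ⇒ πR²·S(1−A) = 4πR²·σT_eq⁴, so T_eq⁴ = S(1−A)/(4σ).
T_eq = [1.22×10⁴ × 0.73 / (4 × 5.67×10⁻⁸)]^(1/4) = (3.93×10¹⁰)^(1/4) = 445 K.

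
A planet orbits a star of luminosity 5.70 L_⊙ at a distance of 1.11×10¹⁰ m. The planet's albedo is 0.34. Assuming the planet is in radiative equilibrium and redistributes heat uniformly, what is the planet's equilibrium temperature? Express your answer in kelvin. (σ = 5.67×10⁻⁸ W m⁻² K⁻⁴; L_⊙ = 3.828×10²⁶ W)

T_eq ≈ 1420 K

L = 5.70 × 3.828×10²⁶ = 2.18×10²⁷ W.
Flux: S = L/(4πd²) = 2.18×10²⁷/(4π×(1.11×10¹⁰)²) = 1.41×10⁶ W m⁻².
Energy balance: absorbed = emitted ⇒ πR²·S(1−A) = 4πR²·σT_eq⁴, so T_eq⁴ = S(1−A)/(4σ).
T_eq = [1.41×10⁶ × 0.66 / (4 × 5.67×10⁻⁸)]^(1/4) = (4.10×10¹²)^(1/4) = 1420 K.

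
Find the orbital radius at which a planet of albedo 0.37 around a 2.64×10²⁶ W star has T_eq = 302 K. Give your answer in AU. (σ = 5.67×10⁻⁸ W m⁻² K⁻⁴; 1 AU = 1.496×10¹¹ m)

From T_eq⁴ = L(1−A)/(16πσd²): d = √[L(1−A)/(16πσT_eq⁴)].
d = √[2.64×10²⁶ × 0.63 / (16π × 5.67×10⁻⁸ × (302)⁴)] = 8.38×10¹⁰ m = 0.560 AU.

d ≈ 0.560 AU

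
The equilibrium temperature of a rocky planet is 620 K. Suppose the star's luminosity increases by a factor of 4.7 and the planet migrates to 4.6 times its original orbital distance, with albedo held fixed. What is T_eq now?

T_eq ∝ L^(1/4) · d^(−1/2).
T′ = 620 × 4.7^(1/4) / 4.6^(1/2) = 426 K.

T_eq ≈ 426 K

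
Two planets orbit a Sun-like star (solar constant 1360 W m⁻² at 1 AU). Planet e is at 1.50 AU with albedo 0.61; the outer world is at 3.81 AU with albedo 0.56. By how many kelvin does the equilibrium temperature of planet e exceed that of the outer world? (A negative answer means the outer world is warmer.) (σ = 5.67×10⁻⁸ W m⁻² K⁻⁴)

ΔT ≈ 63.4 K

T_eq = [S₀(1−A)/(4σd²)]^(1/4), so T ∝ (1−A)^(1/4) / √d.
T₁ = [1360×0.39/(4×5.67×10⁻⁸×1.50²)]^(1/4) = 179.55 K.
T₂ = [1360×0.44/(4×5.67×10⁻⁸×3.81²)]^(1/4) = 116.11 K.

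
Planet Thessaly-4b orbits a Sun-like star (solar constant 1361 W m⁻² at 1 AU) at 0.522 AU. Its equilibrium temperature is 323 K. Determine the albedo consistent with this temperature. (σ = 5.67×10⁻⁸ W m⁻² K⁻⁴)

A ≈ 0.51

Flux at 0.522 AU: S = 1361/0.522² = 4990 W m⁻².
From T_eq⁴ = S(1−A)/(4σ): 1−A = 4σT_eq⁴/S.
1−A = 4 × 5.67×10⁻⁸ × (323)⁴ / 4990 = 0.494.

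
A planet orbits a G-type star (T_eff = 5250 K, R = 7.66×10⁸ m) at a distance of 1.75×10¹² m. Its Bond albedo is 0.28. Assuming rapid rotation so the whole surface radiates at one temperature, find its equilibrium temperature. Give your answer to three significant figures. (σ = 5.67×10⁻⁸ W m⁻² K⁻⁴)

L = 4πR_⋆²σT_⋆⁴ = 4π(7.66×10⁸)² × 5.67×10⁻⁸ × (5250)⁴ = 3.18×10²⁶ W.
S = L/(4πd²) = 8.25 W m⁻².
Energy balance: absorbed = emitted ⇒ πR²·S(1−A) = 4πR²·σT_eq⁴, so T_eq⁴ = S(1−A)/(4σ).
T_eq = [8.25 × 0.72 / (4 × 5.67×10⁻⁸)]^(1/4) = (2.62×10⁷)^(1/4) = 71.5 K.

T_eq ≈ 71.5 K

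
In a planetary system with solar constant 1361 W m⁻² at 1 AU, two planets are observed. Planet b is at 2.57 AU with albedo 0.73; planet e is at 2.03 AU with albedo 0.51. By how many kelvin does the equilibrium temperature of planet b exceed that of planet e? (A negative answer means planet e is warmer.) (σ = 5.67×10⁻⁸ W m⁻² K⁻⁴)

T_eq = [S₀(1−A)/(4σd²)]^(1/4), so T ∝ (1−A)^(1/4) / √d.
T₁ = [1361×0.27/(4×5.67×10⁻⁸×2.57²)]^(1/4) = 125.15 K.
T₂ = [1361×0.49/(4×5.67×10⁻⁸×2.03²)]^(1/4) = 163.44 K.

ΔT ≈ -38.3 K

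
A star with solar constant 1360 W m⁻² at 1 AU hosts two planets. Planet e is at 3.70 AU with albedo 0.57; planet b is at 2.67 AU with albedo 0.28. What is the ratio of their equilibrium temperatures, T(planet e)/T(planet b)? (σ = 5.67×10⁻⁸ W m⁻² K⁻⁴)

T₁/T₂ ≈ 0.747

T_eq = [S₀(1−A)/(4σd²)]^(1/4), so T ∝ (1−A)^(1/4) / √d.
T₁ = [1360×0.43/(4×5.67×10⁻⁸×3.70²)]^(1/4) = 117.15 K.
T₂ = [1360×0.72/(4×5.67×10⁻⁸×2.67²)]^(1/4) = 156.87 K.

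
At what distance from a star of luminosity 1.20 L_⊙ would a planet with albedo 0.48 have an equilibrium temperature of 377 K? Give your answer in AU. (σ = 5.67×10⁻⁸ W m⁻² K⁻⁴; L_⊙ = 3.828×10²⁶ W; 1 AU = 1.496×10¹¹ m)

d ≈ 0.431 AU

L = 1.20 × 3.828×10²⁶ = 4.59×10²⁶ W.
From T_eq⁴ = L(1−A)/(16πσd²): d = √[L(1−A)/(16πσT_eq⁴)].
d = √[4.59×10²⁶ × 0.52 / (16π × 5.67×10⁻⁸ × (377)⁴)] = 6.44×10¹⁰ m = 0.431 AU.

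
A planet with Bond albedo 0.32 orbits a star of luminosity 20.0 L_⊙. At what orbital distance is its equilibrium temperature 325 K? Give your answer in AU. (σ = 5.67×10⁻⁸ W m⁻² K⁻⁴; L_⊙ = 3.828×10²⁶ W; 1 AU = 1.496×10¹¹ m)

L = 20.0 × 3.828×10²⁶ = 7.66×10²⁷ W.
From T_eq⁴ = L(1−A)/(16πσd²): d = √[L(1−A)/(16πσT_eq⁴)].
d = √[7.66×10²⁷ × 0.68 / (16π × 5.67×10⁻⁸ × (325)⁴)] = 4.05×10¹¹ m = 2.70 AU.

d ≈ 2.70 AU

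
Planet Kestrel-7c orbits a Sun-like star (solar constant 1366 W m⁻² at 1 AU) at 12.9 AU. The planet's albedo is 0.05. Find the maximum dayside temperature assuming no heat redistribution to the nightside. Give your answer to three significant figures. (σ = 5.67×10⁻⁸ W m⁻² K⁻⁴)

T_ss ≈ 108 K

Flux at 12.9 AU: S = 1366/12.9² = 8.21 W m⁻².
With no redistribution each surface element balances locally: S(1−A) = σT⁴.
T = [8.21 × 0.95 / 5.67×10⁻⁸]^(1/4) = (1.38×10⁸)^(1/4) = 108 K.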